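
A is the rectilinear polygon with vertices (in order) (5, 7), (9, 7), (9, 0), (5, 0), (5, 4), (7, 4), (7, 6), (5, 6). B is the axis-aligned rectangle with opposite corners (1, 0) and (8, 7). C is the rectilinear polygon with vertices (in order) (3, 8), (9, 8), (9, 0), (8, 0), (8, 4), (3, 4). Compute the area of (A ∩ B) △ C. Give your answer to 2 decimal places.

35.00

|A ∩ B| = 17.
|(A ∩ B) ∩ C| = 5.
|(A ∩ B) △ C| = 17 + 28 − 10 = 35.00.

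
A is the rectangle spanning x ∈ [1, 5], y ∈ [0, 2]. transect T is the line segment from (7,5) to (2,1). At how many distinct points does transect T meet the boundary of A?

1

The segment meets the boundary at (3.25,2).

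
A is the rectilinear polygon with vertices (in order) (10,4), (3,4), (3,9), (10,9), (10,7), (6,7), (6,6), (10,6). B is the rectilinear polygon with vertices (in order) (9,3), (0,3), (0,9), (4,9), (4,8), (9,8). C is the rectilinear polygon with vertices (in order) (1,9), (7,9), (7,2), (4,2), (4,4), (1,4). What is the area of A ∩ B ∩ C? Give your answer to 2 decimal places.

16.00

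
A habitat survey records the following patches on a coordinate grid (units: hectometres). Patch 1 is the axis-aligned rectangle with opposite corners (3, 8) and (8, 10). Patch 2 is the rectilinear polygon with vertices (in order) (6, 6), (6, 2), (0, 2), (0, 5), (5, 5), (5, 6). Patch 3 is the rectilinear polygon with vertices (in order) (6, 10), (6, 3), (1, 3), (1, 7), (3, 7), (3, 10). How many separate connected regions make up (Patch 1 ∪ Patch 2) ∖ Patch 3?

2

(Patch 1 ∪ Patch 2) ∖ Patch 3 splits into 2 disjoint pieces (area 4, area 8).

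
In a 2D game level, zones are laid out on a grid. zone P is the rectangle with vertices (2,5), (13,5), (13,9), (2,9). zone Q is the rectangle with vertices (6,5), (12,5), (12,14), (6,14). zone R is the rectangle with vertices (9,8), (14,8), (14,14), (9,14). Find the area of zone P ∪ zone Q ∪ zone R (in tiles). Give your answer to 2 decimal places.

85.00

By inclusion–exclusion:
Individual areas: |zone P| = 44, |zone Q| = 54, |zone R| = 30.
|zone P∩zone Q|: x∈[6,12], y∈[5,9] → 6·4 = 24.
|zone P∩zone R|: x∈[9,13], y∈[8,9] → 4·1 = 4.
|zone Q∩zone R|: x∈[9,12], y∈[8,14] → 3·6 = 18.
|zone P∩zone Q∩zone R| = 3.
|zone P ∪ zone Q ∪ zone R| = 128 − 46 + 3 = 85.00.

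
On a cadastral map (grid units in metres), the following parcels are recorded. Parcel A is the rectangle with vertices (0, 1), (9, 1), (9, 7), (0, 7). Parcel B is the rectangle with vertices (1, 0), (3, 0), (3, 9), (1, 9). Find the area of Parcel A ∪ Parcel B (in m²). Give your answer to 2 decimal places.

60.00

By inclusion–exclusion:
Individual areas: |Parcel A| = 54, |Parcel B| = 18.
|Parcel A∩Parcel B|: x∈[1,3], y∈[1,7] → 2·6 = 12.
|Parcel A ∪ Parcel B| = 72 − 12 = 60.00.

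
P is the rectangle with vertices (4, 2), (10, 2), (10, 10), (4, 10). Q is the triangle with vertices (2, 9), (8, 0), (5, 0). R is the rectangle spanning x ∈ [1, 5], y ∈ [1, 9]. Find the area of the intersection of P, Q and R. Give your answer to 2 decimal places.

The intersection is the polygon with vertices (5,4.5), (5,2), (4.333,2), (4,3), (4,6).
By the shoelace formula its area is 3.08.

3.08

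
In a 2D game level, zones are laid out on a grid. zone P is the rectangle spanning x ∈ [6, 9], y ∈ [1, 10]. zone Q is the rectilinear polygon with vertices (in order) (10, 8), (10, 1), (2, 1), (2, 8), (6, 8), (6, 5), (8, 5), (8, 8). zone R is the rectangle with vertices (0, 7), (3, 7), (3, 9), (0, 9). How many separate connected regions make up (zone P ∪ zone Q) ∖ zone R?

1

(zone P ∪ zone Q) ∖ zone R is a single connected region.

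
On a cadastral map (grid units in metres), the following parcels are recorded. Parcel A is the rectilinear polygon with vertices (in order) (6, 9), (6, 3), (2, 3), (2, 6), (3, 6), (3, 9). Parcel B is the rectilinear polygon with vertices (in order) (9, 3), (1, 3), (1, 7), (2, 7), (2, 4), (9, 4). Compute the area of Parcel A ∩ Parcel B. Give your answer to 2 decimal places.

4.00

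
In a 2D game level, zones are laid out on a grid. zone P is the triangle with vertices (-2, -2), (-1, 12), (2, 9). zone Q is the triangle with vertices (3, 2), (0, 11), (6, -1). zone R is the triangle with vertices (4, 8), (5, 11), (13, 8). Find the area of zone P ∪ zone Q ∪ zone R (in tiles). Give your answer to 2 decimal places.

43.97

By inclusion–exclusion:
Individual areas: |zone P| = 22.5, |zone Q| = 9, |zone R| = 13.5.
|zone P∩zone Q| = 1.0297.
|zone P∩zone R| = 0.
|zone Q∩zone R| = 0.
|zone P∩zone Q∩zone R| = 0.
|zone P ∪ zone Q ∪ zone R| = 45 − 1.0297 + 0 = 43.97.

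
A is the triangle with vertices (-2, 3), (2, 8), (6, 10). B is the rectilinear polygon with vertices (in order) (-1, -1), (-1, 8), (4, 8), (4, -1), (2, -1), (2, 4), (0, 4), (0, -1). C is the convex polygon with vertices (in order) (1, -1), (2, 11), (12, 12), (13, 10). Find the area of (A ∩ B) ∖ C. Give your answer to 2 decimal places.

2.32

|A ∩ B| = 4.0982.
|(A ∩ B) ∩ C| = 1.7772.
|(A ∩ B) ∖ C| = 4.0982 − 1.7772 = 2.32.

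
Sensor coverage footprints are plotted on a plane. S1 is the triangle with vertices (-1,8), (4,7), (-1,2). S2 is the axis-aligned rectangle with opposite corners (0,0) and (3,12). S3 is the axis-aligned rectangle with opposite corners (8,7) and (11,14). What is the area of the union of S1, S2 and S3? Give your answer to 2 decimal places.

63.00

By inclusion–exclusion:
Individual areas: |S1| = 15, |S2| = 36, |S3| = 21.
|S1∩S2| = 9.
|S1∩S3| = 0.
|S2∩S3| = 0 (no overlap).
|S1∩S2∩S3| = 0.
|S1 ∪ S2 ∪ S3| = 72 − 9 + 0 = 63.00.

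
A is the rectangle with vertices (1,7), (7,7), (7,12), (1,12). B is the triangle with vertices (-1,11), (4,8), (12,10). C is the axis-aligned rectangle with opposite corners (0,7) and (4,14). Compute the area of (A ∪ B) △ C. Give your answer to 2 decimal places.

|A ∪ B| = 35.1327.
|(A ∪ B) ∩ C| = 15.7846.
|(A ∪ B) △ C| = 35.1327 + 28 − 31.5692 = 31.56.

31.56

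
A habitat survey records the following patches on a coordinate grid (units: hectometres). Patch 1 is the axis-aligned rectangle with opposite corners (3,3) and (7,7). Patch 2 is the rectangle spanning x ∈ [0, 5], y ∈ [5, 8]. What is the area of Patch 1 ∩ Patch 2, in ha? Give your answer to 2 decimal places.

4.00

|Patch 1∩Patch 2|: x∈[3,5], y∈[5,7] → 2·2 = 4.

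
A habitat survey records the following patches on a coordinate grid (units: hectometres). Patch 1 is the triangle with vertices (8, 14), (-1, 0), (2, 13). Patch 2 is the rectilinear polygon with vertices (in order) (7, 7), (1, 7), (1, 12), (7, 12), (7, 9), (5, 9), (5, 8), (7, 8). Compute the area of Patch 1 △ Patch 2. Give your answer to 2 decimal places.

26.99

|Patch 1| = 37.5, |Patch 2| = 28, |Patch 1∩Patch 2| = 19.2537.
|Patch 1 △ Patch 2| = |Patch 1| + |Patch 2| − 2·|Patch 1∩Patch 2| = 37.5 + 28 − 38.5073 = 26.99.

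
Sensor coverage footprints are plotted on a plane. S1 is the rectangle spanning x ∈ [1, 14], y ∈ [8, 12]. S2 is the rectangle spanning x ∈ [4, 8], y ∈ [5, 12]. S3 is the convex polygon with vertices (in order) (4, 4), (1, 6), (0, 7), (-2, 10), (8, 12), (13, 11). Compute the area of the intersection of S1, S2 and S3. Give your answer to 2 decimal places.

14.40

The intersection is the polygon with vertices (8,8), (4,8), (4,11.2), (8,12).
By the shoelace formula its area is 14.40.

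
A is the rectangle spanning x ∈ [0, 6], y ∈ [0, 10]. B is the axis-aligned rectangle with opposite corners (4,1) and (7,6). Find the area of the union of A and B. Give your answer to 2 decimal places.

By inclusion–exclusion:
Individual areas: |A| = 60, |B| = 15.
|A∩B|: x∈[4,6], y∈[1,6] → 2·5 = 10.
|A ∪ B| = 75 − 10 = 65.00.

65.00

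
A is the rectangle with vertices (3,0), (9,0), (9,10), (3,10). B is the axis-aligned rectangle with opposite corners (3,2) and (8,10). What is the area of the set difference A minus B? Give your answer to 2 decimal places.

20.00

|A∩B|: x∈[3,8], y∈[2,10] → 5·8 = 40.
|A| = 60.
|A ∖ B| = |A| − |A∩B| = 60 − 40 = 20.00.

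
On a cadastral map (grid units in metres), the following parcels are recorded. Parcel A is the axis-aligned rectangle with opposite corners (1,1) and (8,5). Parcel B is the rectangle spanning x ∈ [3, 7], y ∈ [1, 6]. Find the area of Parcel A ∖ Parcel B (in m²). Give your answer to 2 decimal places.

12.00

|Parcel A∩Parcel B|: x∈[3,7], y∈[1,5] → 4·4 = 16.
|Parcel A| = 28.
|Parcel A ∖ Parcel B| = |Parcel A| − |Parcel A∩Parcel B| = 28 − 16 = 12.00.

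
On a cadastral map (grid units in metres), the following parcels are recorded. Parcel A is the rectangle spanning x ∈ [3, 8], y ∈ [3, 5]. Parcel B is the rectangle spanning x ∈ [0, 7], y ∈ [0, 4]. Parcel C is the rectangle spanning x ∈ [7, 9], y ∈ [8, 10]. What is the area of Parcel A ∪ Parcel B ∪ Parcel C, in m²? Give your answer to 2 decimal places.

By inclusion–exclusion:
Individual areas: |Parcel A| = 10, |Parcel B| = 28, |Parcel C| = 4.
|Parcel A∩Parcel B|: x∈[3,7], y∈[3,4] → 4·1 = 4.
|Parcel A∩Parcel C| = 0 (no overlap).
|Parcel B∩Parcel C| = 0 (no overlap).
|Parcel A∩Parcel B∩Parcel C| = 0.
|Parcel A ∪ Parcel B ∪ Parcel C| = 42 − 4 + 0 = 38.00.

38.00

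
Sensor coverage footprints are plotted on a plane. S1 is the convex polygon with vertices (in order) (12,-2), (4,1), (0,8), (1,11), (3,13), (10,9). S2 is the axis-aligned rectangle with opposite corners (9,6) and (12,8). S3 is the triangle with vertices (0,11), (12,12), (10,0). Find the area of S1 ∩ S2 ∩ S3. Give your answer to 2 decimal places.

2.73

The intersection is the polygon with vertices (9,6), (9,8), (10.182,8), (10.546,6).
By the shoelace formula its area is 2.73.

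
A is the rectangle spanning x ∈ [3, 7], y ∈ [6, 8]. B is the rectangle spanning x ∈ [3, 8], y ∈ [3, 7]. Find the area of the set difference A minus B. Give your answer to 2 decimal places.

4.00

|A∩B|: x∈[3,7], y∈[6,7] → 4·1 = 4.
|A| = 8.
|A ∖ B| = |A| − |A∩B| = 8 − 4 = 4.00.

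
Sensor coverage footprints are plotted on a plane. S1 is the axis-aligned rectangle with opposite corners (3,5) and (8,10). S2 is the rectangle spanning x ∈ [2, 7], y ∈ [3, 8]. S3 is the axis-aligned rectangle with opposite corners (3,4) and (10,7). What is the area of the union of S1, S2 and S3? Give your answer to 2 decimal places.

45.00

By inclusion–exclusion:
Individual areas: |S1| = 25, |S2| = 25, |S3| = 21.
|S1∩S2|: x∈[3,7], y∈[5,8] → 4·3 = 12.
|S1∩S3|: x∈[3,8], y∈[5,7] → 5·2 = 10.
|S2∩S3|: x∈[3,7], y∈[4,7] → 4·3 = 12.
|S1∩S2∩S3| = 8.
|S1 ∪ S2 ∪ S3| = 71 − 34 + 8 = 45.00.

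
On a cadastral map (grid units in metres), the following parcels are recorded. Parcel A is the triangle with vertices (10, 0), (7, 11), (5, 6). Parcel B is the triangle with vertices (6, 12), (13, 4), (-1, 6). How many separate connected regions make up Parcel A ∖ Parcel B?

Parcel A ∖ Parcel B splits into 2 disjoint pieces (area 6.4932, area 0.0068).

2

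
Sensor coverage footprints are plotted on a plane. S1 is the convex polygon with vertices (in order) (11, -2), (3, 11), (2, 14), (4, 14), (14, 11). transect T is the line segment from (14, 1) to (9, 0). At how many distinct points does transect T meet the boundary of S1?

2

The segment meets the boundary at (9.685,0.137), (11.581,0.516).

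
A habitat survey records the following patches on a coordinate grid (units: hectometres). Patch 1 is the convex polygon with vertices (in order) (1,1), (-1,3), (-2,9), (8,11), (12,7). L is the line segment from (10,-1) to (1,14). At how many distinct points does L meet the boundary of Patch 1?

2

The segment meets the boundary at (3.357,10.071), (6.877,4.205).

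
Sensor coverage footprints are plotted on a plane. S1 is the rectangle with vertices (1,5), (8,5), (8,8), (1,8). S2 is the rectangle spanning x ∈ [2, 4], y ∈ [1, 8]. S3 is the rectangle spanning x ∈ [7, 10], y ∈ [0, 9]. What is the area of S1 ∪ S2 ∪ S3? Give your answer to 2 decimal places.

By inclusion–exclusion:
Individual areas: |S1| = 21, |S2| = 14, |S3| = 27.
|S1∩S2|: x∈[2,4], y∈[5,8] → 2·3 = 6.
|S1∩S3|: x∈[7,8], y∈[5,8] → 1·3 = 3.
|S2∩S3| = 0 (no overlap).
|S1∩S2∩S3| = 0.
|S1 ∪ S2 ∪ S3| = 62 − 9 + 0 = 53.00.

53.00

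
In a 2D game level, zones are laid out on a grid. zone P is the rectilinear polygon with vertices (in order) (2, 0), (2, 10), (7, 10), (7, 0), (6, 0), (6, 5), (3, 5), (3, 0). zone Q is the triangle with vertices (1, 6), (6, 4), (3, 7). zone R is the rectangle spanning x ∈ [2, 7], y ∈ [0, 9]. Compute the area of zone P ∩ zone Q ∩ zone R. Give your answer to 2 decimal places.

3.30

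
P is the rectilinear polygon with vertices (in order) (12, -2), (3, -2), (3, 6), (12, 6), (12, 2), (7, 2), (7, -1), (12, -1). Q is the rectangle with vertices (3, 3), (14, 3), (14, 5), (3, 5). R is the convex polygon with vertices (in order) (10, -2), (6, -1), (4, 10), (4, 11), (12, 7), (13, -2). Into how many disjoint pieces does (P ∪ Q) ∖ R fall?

2

(P ∪ Q) ∖ R splits into 2 disjoint pieces (area 21.5455, area 3.3333).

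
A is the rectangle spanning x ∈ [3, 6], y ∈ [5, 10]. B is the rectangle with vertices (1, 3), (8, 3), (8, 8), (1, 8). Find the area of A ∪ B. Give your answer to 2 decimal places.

By inclusion–exclusion:
Individual areas: |A| = 15, |B| = 35.
|A∩B|: x∈[3,6], y∈[5,8] → 3·3 = 9.
|A ∪ B| = 50 − 9 = 41.00.

41.00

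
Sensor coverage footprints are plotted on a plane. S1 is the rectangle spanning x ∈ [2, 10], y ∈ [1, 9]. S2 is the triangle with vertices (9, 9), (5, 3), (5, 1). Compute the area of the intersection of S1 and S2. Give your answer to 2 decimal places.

The intersection is the polygon with vertices (5,3), (9,9), (5,1).
By the shoelace formula its area is 4.00.

4.00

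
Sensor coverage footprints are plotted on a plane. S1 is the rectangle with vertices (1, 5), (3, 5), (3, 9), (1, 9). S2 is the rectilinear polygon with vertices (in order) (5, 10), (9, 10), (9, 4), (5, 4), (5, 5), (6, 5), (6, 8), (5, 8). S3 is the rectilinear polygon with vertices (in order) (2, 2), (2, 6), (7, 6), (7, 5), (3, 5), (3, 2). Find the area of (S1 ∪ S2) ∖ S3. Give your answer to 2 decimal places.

|S1 ∪ S2| = 29.
|(S1 ∪ S2) ∩ S3| = 2.
|(S1 ∪ S2) ∖ S3| = 29 − 2 = 27.00.

27.00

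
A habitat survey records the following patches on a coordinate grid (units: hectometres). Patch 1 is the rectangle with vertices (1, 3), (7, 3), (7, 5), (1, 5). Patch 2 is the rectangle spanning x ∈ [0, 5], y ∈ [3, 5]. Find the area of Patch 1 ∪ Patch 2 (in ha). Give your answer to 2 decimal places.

By inclusion–exclusion:
Individual areas: |Patch 1| = 12, |Patch 2| = 10.
|Patch 1∩Patch 2|: x∈[1,5], y∈[3,5] → 4·2 = 8.
|Patch 1 ∪ Patch 2| = 22 − 8 = 14.00.

14.00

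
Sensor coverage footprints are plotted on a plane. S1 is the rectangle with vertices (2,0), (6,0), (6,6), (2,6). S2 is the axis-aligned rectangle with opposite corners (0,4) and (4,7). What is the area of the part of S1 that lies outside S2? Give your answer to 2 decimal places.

20.00

|S1∩S2|: x∈[2,4], y∈[4,6] → 2·2 = 4.
|S1| = 24.
|S1 ∖ S2| = |S1| − |S1∩S2| = 24 − 4 = 20.00.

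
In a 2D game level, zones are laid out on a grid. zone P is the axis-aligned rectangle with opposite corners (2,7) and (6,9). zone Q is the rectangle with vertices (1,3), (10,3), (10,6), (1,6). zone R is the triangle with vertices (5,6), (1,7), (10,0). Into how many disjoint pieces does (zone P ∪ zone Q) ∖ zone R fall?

(zone P ∪ zone Q) ∖ zone R splits into 3 disjoint pieces (area 8, area 11.25, area 9.6429).

3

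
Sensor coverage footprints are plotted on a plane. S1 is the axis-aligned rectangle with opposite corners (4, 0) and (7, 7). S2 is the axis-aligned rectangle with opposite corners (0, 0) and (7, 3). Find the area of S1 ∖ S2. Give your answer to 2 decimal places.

12.00

|S1∩S2|: x∈[4,7], y∈[0,3] → 3·3 = 9.
|S1| = 21.
|S1 ∖ S2| = |S1| − |S1∩S2| = 21 − 9 = 12.00.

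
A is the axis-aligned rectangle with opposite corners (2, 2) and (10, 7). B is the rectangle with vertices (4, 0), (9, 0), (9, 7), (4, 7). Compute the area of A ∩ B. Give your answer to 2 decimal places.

25.00

|A∩B|: x∈[4,9], y∈[2,7] → 5·5 = 25.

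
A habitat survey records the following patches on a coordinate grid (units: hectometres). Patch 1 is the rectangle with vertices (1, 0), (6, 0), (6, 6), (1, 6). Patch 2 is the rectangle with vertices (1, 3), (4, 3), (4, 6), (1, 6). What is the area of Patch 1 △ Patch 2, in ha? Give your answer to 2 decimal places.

21.00

|Patch 1∩Patch 2|: x∈[1,4], y∈[3,6] → 3·3 = 9.
|Patch 1 △ Patch 2| = |Patch 1| + |Patch 2| − 2·|Patch 1∩Patch 2| = 30 + 9 − 18 = 21.00.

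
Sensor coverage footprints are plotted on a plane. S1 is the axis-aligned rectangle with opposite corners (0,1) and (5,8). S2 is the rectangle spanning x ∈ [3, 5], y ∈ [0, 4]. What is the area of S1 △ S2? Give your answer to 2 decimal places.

31.00

|S1∩S2|: x∈[3,5], y∈[1,4] → 2·3 = 6.
|S1 △ S2| = |S1| + |S2| − 2·|S1∩S2| = 35 + 8 − 12 = 31.00.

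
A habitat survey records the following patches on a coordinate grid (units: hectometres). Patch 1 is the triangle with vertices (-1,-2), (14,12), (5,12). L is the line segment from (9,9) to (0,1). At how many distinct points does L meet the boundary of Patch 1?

The segment meets the boundary at (0.462,1.41).

1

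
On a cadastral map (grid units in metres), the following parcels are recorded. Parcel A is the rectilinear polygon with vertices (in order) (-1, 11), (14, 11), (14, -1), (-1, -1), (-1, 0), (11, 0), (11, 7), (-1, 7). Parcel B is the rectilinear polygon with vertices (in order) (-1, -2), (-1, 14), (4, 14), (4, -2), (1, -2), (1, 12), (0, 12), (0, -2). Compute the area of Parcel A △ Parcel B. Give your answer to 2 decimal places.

|Parcel A| = 96, |Parcel B| = 66, |Parcel A∩Parcel B| = 20.
|Parcel A △ Parcel B| = |Parcel A| + |Parcel B| − 2·|Parcel A∩Parcel B| = 96 + 66 − 40 = 122.00.

122.00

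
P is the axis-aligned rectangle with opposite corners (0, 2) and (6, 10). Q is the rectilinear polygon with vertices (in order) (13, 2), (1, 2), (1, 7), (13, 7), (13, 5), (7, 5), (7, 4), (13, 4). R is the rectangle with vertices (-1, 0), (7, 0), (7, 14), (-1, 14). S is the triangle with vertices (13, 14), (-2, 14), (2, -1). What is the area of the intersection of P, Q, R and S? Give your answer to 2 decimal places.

The intersection is the polygon with vertices (1,7), (6,7), (6,4.455), (4.2,2), (1.2,2), (1,2.75).
By the shoelace formula its area is 22.72.

22.72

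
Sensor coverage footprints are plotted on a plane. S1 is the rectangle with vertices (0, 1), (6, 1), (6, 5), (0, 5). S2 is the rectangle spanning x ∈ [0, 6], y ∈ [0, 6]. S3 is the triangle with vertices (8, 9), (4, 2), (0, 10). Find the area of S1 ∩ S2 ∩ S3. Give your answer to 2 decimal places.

4.82

The intersection is the polygon with vertices (5.714,5), (4,2), (2.5,5).
By the shoelace formula its area is 4.82.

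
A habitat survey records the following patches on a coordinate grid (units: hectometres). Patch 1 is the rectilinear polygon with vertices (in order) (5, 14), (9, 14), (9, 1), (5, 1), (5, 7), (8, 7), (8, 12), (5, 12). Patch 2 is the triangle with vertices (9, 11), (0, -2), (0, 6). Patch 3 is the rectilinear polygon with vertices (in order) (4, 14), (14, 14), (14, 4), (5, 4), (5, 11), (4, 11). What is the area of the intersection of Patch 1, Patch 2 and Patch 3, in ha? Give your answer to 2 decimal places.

1.54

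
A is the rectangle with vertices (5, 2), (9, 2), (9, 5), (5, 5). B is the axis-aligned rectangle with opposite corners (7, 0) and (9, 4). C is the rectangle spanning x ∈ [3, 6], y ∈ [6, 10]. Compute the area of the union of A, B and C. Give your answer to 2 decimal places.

By inclusion–exclusion:
Individual areas: |A| = 12, |B| = 8, |C| = 12.
|A∩B|: x∈[7,9], y∈[2,4] → 2·2 = 4.
|A∩C| = 0 (no overlap).
|B∩C| = 0 (no overlap).
|A∩B∩C| = 0.
|A ∪ B ∪ C| = 32 − 4 + 0 = 28.00.

28.00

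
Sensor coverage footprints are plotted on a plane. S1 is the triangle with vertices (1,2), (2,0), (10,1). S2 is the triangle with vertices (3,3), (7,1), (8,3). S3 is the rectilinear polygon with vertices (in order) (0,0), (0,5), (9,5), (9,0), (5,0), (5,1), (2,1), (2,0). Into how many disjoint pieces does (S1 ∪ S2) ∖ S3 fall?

(S1 ∪ S2) ∖ S3 splits into 2 disjoint pieces (area 0.1181, area 2.4375).

2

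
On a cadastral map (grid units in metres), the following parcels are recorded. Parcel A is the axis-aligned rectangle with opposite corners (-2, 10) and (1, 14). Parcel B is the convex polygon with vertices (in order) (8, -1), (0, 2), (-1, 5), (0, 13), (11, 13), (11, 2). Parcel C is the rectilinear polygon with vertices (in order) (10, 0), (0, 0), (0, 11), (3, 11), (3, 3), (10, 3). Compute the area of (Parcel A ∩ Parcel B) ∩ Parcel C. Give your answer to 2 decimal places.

1.00

The region (Parcel A ∩ Parcel B) ∩ Parcel C is the polygon with vertices (0,10), (0,11), (1,11), (1,10).
By the shoelace formula its area is 1.00.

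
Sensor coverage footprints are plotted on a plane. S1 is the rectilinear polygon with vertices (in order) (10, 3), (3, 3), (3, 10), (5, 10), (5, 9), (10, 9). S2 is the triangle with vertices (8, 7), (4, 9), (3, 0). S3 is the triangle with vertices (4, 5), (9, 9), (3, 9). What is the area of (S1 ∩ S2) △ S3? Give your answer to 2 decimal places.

|S1 ∩ S2| = 16.2857.
|(S1 ∩ S2) ∩ S3| = 6.7692.
|(S1 ∩ S2) △ S3| = 16.2857 + 12 − 13.5385 = 14.75.

14.75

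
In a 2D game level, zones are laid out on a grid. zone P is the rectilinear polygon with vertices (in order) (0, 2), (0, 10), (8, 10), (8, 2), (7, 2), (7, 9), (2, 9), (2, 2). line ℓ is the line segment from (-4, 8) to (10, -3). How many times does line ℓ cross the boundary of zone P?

The segment meets the boundary at (2,3.286), (0,4.857).

2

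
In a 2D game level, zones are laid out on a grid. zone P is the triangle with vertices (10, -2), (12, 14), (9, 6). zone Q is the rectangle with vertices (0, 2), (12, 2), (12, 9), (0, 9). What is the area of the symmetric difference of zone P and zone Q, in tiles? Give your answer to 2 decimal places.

|zone P| = 16, |zone Q| = 84, |zone P∩zone Q| = 10.875.
|zone P △ zone Q| = |zone P| + |zone Q| − 2·|zone P∩zone Q| = 16 + 84 − 21.75 = 78.25.

78.25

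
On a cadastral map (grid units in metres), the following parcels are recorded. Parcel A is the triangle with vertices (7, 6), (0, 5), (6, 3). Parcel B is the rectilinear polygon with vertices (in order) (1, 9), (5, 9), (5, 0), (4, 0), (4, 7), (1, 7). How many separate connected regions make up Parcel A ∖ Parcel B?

Parcel A ∖ Parcel B splits into 2 disjoint pieces (area 4.0476, area 3.8095).

2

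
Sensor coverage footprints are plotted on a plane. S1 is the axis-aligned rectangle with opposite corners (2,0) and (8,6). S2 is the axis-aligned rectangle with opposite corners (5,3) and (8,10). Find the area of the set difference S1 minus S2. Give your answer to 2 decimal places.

|S1∩S2|: x∈[5,8], y∈[3,6] → 3·3 = 9.
|S1| = 36.
|S1 ∖ S2| = |S1| − |S1∩S2| = 36 − 9 = 27.00.

27.00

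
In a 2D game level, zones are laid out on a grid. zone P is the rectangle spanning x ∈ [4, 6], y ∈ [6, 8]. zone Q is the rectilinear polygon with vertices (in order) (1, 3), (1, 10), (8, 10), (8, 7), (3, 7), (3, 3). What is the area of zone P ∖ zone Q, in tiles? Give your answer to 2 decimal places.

2.00

|zone P| = 4, |zone P∩zone Q| = 2.
|zone P ∖ zone Q| = |zone P| − |zone P∩zone Q| = 4 − 2 = 2.00.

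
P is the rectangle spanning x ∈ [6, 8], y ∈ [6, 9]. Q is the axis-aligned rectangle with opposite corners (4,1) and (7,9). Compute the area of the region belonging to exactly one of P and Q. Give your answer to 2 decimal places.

24.00

|P∩Q|: x∈[6,7], y∈[6,9] → 1·3 = 3.
|P △ Q| = |P| + |Q| − 2·|P∩Q| = 6 + 24 − 6 = 24.00.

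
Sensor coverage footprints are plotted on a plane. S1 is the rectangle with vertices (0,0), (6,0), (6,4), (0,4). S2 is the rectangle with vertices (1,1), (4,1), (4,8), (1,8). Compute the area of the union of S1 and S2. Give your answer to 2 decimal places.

By inclusion–exclusion:
Individual areas: |S1| = 24, |S2| = 21.
|S1∩S2|: x∈[1,4], y∈[1,4] → 3·3 = 9.
|S1 ∪ S2| = 45 − 9 = 36.00.

36.00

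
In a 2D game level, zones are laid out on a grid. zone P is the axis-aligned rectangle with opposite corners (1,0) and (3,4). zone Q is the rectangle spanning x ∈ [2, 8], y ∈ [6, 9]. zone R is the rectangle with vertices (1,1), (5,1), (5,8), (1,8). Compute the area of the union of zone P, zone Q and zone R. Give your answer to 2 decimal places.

42.00

By inclusion–exclusion:
Individual areas: |zone P| = 8, |zone Q| = 18, |zone R| = 28.
|zone P∩zone Q| = 0 (no overlap).
|zone P∩zone R|: x∈[1,3], y∈[1,4] → 2·3 = 6.
|zone Q∩zone R|: x∈[2,5], y∈[6,8] → 3·2 = 6.
|zone P∩zone Q∩zone R| = 0.
|zone P ∪ zone Q ∪ zone R| = 54 − 12 + 0 = 42.00.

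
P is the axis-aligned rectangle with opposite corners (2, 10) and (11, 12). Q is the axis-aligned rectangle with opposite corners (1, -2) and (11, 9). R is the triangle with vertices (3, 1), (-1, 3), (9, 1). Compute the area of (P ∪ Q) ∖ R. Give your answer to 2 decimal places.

|P ∪ Q| = 128.
|(P ∪ Q) ∩ R| = 5.4.
|(P ∪ Q) ∖ R| = 128 − 5.4 = 122.60.

122.60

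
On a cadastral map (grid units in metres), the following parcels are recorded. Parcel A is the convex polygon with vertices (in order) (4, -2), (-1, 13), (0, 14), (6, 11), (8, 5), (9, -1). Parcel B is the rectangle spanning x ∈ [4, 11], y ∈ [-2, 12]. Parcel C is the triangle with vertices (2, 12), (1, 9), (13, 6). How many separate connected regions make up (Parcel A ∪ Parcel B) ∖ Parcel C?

(Parcel A ∪ Parcel B) ∖ Parcel C is a single connected region.

1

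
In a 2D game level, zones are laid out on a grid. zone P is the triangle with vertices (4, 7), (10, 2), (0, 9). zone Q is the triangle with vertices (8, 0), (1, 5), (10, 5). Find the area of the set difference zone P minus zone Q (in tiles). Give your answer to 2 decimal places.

3.03

|zone P| = 4, |zone P∩zone Q| = 0.9723.
|zone P ∖ zone Q| = |zone P| − |zone P∩zone Q| = 4 − 0.9723 = 3.03.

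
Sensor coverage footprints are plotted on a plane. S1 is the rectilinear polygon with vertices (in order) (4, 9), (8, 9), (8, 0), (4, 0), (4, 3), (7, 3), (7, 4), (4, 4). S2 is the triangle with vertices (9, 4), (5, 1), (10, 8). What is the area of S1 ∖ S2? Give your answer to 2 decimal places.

|S1| = 33, |S1∩S2| = 2.6964.
|S1 ∖ S2| = |S1| − |S1∩S2| = 33 − 2.6964 = 30.30.

30.30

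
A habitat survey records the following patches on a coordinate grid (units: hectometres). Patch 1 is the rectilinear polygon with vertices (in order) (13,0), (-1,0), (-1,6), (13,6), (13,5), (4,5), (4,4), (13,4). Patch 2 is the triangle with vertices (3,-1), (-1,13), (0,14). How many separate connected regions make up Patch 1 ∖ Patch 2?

2

Patch 1 ∖ Patch 2 splits into 2 disjoint pieces (area 55.8, area 17.1429).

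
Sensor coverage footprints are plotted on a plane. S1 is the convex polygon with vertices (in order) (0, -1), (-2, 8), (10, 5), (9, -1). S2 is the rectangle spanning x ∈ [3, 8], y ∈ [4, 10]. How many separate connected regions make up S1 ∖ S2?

1

S1 ∖ S2 is a single connected region.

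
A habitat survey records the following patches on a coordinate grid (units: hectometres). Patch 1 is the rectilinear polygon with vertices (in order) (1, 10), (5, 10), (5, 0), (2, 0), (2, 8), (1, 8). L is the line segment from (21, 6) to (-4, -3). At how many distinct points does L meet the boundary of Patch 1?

2

The segment meets the boundary at (4.333,0), (5,0.24).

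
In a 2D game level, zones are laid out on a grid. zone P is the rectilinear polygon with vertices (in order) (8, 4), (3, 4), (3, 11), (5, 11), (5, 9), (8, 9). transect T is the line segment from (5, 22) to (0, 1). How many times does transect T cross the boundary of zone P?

The segment lies entirely outside zone P and never meets its boundary.

0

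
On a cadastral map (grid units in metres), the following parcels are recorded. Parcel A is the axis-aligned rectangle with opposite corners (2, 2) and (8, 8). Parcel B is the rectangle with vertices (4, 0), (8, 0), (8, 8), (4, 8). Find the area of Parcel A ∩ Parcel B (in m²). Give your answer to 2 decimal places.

|Parcel A∩Parcel B|: x∈[4,8], y∈[2,8] → 4·6 = 24.

24.00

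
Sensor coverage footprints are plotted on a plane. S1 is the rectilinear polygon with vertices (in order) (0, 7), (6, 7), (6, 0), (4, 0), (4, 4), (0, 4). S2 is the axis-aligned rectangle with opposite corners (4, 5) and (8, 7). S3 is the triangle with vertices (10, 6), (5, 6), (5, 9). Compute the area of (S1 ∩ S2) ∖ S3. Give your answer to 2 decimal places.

3.00

|S1 ∩ S2| = 4.
|(S1 ∩ S2) ∩ S3| = 1.
|(S1 ∩ S2) ∖ S3| = 4 − 1 = 3.00.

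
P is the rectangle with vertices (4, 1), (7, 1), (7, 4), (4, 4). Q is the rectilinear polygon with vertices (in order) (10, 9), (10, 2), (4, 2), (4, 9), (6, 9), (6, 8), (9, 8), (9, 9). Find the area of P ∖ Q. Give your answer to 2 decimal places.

|P| = 9, |P∩Q| = 6.
|P ∖ Q| = |P| − |P∩Q| = 9 − 6 = 3.00.

3.00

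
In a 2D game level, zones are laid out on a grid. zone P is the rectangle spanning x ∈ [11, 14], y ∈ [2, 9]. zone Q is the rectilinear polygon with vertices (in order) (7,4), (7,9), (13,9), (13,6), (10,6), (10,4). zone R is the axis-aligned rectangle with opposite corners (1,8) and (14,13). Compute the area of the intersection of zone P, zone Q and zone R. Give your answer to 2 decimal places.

The intersection is the polygon with vertices (13,8), (11,8), (11,9), (13,9).
By the shoelace formula its area is 2.00.

2.00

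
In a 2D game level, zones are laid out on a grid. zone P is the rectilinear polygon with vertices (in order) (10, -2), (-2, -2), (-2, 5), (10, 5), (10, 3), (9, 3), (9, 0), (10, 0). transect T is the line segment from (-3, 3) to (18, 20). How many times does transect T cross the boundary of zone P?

2

The segment meets the boundary at (-0.529,5), (-2,3.81).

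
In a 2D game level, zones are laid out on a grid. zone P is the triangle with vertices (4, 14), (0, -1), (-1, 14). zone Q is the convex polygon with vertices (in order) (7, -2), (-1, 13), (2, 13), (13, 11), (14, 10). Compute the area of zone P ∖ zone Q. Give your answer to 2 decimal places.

23.76

|zone P| = 37.5, |zone P∩zone Q| = 13.7375.
|zone P ∖ zone Q| = |zone P| − |zone P∩zone Q| = 37.5 − 13.7375 = 23.76.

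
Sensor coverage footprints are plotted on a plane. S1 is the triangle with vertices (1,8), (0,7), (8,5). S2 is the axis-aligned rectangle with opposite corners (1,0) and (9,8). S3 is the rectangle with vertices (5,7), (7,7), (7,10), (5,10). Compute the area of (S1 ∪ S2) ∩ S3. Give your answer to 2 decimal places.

The region (S1 ∪ S2) ∩ S3 is the polygon with vertices (7,8), (7,7), (5,7), (5,8).
By the shoelace formula its area is 2.00.

2.00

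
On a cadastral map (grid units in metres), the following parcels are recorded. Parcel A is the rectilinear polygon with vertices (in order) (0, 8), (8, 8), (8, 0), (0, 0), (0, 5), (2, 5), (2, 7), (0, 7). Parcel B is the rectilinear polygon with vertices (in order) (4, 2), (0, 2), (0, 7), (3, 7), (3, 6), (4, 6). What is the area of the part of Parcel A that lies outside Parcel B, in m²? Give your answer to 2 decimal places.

45.00

|Parcel A| = 60, |Parcel A∩Parcel B| = 15.
|Parcel A ∖ Parcel B| = |Parcel A| − |Parcel A∩Parcel B| = 60 − 15 = 45.00.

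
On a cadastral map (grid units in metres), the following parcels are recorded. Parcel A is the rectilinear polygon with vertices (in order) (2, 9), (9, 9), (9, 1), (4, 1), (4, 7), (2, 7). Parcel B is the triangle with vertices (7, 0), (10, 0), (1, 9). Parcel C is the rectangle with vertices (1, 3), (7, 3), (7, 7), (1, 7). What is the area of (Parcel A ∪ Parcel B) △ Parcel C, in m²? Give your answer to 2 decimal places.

45.50

|Parcel A ∪ Parcel B| = 48.6667.
|(Parcel A ∪ Parcel B) ∩ Parcel C| = 13.5833.
|(Parcel A ∪ Parcel B) △ Parcel C| = 48.6667 + 24 − 27.1667 = 45.50.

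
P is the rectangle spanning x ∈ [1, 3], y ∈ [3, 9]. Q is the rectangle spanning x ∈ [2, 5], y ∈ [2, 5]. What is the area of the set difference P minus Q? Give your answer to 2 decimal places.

|P∩Q|: x∈[2,3], y∈[3,5] → 1·2 = 2.
|P| = 12.
|P ∖ Q| = |P| − |P∩Q| = 12 − 2 = 10.00.

10.00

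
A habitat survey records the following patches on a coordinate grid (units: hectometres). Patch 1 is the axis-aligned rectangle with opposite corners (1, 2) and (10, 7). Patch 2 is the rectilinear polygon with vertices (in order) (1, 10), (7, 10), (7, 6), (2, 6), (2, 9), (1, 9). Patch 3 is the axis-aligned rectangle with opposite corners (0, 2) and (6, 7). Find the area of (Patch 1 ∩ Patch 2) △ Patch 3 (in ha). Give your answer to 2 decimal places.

|Patch 1 ∩ Patch 2| = 5.
|(Patch 1 ∩ Patch 2) ∩ Patch 3| = 4.
|(Patch 1 ∩ Patch 2) △ Patch 3| = 5 + 30 − 8 = 27.00.

27.00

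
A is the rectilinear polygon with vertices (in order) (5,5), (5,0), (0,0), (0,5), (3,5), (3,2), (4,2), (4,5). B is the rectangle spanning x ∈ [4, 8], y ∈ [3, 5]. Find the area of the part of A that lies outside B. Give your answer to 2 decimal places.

|A| = 22, |A∩B| = 2.
|A ∖ B| = |A| − |A∩B| = 22 − 2 = 20.00.

20.00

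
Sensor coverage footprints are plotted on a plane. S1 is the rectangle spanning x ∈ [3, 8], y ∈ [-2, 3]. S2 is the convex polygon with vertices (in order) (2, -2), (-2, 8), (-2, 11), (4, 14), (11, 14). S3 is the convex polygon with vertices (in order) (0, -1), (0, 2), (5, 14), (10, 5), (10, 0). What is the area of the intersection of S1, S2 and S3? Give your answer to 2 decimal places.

The intersection is the polygon with vertices (4.812,3), (3,-0.222), (3,3).
By the shoelace formula its area is 2.92.

2.92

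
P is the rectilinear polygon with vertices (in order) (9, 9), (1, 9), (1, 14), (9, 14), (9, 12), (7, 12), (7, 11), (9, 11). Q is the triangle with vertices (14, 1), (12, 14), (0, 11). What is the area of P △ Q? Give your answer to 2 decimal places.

|P| = 38, |Q| = 81, |P∩Q| = 22.8429.
|P △ Q| = |P| + |Q| − 2·|P∩Q| = 38 + 81 − 45.6857 = 73.31.

73.31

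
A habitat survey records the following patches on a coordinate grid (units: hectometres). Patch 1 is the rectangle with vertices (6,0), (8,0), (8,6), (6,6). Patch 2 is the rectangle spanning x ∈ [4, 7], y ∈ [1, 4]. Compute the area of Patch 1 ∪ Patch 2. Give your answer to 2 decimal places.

18.00

By inclusion–exclusion:
Individual areas: |Patch 1| = 12, |Patch 2| = 9.
|Patch 1∩Patch 2|: x∈[6,7], y∈[1,4] → 1·3 = 3.
|Patch 1 ∪ Patch 2| = 21 − 3 = 18.00.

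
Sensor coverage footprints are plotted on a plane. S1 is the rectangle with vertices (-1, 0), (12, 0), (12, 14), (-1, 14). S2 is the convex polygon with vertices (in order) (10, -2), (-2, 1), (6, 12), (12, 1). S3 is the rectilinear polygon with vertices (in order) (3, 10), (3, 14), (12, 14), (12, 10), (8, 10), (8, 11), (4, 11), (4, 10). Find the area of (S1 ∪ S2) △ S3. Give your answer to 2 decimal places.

160.15

|S1 ∪ S2| = 192.1458.
|(S1 ∪ S2) ∩ S3| = 32.
|(S1 ∪ S2) △ S3| = 192.1458 + 32 − 64 = 160.15.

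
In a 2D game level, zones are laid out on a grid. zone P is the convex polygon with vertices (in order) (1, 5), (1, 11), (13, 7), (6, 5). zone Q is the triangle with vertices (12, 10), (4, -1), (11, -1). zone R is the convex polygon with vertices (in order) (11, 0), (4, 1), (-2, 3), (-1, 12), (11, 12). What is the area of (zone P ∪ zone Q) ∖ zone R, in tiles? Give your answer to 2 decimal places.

14.49

|zone P ∪ zone Q| = 76.8159.
|(zone P ∪ zone Q) ∩ zone R| = 62.3214.
|(zone P ∪ zone Q) ∖ zone R| = 76.8159 − 62.3214 = 14.49.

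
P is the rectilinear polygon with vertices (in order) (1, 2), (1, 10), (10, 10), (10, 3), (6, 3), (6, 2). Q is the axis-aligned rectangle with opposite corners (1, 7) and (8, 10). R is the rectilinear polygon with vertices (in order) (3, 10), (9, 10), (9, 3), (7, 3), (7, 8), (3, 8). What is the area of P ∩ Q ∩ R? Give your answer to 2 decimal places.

11.00

The intersection is the polygon with vertices (8,10), (8,7), (7,7), (7,8), (3,8), (3,10).
By the shoelace formula its area is 11.00.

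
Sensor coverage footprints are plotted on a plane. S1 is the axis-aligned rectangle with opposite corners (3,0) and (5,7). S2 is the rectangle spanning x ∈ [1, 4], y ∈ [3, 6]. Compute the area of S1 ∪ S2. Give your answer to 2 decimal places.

By inclusion–exclusion:
Individual areas: |S1| = 14, |S2| = 9.
|S1∩S2|: x∈[3,4], y∈[3,6] → 1·3 = 3.
|S1 ∪ S2| = 23 − 3 = 20.00.

20.00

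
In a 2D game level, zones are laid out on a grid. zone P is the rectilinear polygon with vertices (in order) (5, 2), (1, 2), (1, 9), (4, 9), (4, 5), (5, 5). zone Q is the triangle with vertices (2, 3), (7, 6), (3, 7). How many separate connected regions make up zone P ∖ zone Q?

zone P ∖ zone Q is a single connected region.

1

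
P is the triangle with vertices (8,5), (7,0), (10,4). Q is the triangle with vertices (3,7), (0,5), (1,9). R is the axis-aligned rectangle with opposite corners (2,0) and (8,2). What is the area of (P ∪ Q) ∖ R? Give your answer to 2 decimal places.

9.57

|P ∪ Q| = 10.5.
|(P ∪ Q) ∩ R| = 0.9333.
|(P ∪ Q) ∖ R| = 10.5 − 0.9333 = 9.57.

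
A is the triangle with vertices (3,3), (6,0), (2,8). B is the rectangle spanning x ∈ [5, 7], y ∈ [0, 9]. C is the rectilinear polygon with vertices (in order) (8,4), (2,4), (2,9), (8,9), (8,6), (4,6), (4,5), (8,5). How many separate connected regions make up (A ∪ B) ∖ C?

(A ∪ B) ∖ C splits into 2 disjoint pieces (area 11.1, area 2).

2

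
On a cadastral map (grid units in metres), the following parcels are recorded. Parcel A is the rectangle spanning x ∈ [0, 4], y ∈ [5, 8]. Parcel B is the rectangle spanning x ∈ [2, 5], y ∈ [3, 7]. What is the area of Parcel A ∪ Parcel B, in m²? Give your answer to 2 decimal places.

By inclusion–exclusion:
Individual areas: |Parcel A| = 12, |Parcel B| = 12.
|Parcel A∩Parcel B|: x∈[2,4], y∈[5,7] → 2·2 = 4.
|Parcel A ∪ Parcel B| = 24 − 4 = 20.00.

20.00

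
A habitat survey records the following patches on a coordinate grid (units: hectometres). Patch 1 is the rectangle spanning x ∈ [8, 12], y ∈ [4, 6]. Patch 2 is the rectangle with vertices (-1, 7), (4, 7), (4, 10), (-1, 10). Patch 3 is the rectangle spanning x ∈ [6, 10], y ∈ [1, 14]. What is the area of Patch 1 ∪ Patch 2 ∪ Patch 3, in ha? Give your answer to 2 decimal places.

By inclusion–exclusion:
Individual areas: |Patch 1| = 8, |Patch 2| = 15, |Patch 3| = 52.
|Patch 1∩Patch 2| = 0 (no overlap).
|Patch 1∩Patch 3|: x∈[8,10], y∈[4,6] → 2·2 = 4.
|Patch 2∩Patch 3| = 0 (no overlap).
|Patch 1∩Patch 2∩Patch 3| = 0.
|Patch 1 ∪ Patch 2 ∪ Patch 3| = 75 − 4 + 0 = 71.00.

71.00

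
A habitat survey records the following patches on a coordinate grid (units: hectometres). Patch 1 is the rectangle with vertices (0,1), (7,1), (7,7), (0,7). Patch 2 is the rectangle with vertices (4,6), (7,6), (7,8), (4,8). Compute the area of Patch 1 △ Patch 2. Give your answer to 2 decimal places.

|Patch 1∩Patch 2|: x∈[4,7], y∈[6,7] → 3·1 = 3.
|Patch 1 △ Patch 2| = |Patch 1| + |Patch 2| − 2·|Patch 1∩Patch 2| = 42 + 6 − 6 = 42.00.

42.00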